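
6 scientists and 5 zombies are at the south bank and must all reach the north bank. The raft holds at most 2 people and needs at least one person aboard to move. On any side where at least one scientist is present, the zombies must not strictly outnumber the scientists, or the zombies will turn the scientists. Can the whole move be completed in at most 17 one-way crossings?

No

Counting alone: each trip to the north bank takes at most 2 across and each return brings at least 1 back, so after t trips out (and t−1 returns) at most 2t − (t−1) of the 11 are across; that first reaches 11 at t = 10, so at least 19 crossings are needed.
Since 17 < 19, 17 crossings cannot be enough. (The shortest complete plan in fact takes 19:)
1. 2 zombies → the north bank.  (the south bank: 6S 3Z; the north bank: 0S 2Z)
2. 1 zombie ← the south bank.  (the south bank: 6S 4Z; the north bank: 0S 1Z)
3. 2 zombies → the north bank.  (the south bank: 6S 2Z; the north bank: 0S 3Z)
4. 1 zombie ← the south bank.  (the south bank: 6S 3Z; the north bank: 0S 2Z)
5. 2 scientists → the north bank.  (the south bank: 4S 3Z; the north bank: 2S 2Z)
6. 1 zombie ← the south bank.  (the south bank: 4S 4Z; the north bank: 2S 1Z)
7. 1 scientist and 1 zombie → the north bank.  (the south bank: 3S 3Z; the north bank: 3S 2Z)
8. 1 scientist ← the south bank.  (the south bank: 4S 3Z; the north bank: 2S 2Z)
9. 1 scientist and 1 zombie → the north bank.  (the south bank: 3S 2Z; the north bank: 3S 3Z)
10. 1 zombie ← the south bank.  (the south bank: 3S 3Z; the north bank: 3S 2Z)
11. 1 scientist and 1 zombie → the north bank.  (the south bank: 2S 2Z; the north bank: 4S 3Z)
12. 1 scientist ← the south bank.  (the south bank: 3S 2Z; the north bank: 3S 3Z)
13. 1 scientist and 1 zombie → the north bank.  (the south bank: 2S 1Z; the north bank: 4S 4Z)
14. 1 zombie ← the south bank.  (the south bank: 2S 2Z; the north bank: 4S 3Z)
15. 1 scientist and 1 zombie → the north bank.  (the south bank: 1S 1Z; the north bank: 5S 4Z)
16. 1 scientist ← the south bank.  (the south bank: 2S 1Z; the north bank: 4S 4Z)
17. 1 scientist and 1 zombie → the north bank.  (the south bank: 1S 0Z; the north bank: 5S 5Z)
18. 1 zombie ← the south bank.  (the south bank: 1S 1Z; the north bank: 5S 4Z)
19. 1 scientist and 1 zombie → the north bank.  (the south bank: 0S 0Z; the north bank: 6S 5Z)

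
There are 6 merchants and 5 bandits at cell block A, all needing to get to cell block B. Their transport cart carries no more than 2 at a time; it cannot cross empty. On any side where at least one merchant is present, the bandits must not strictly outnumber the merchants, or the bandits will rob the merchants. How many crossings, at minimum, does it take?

Counting alone: each trip to cell block B takes at most 2 across and each return brings at least 1 back, so after t trips out (and t−1 returns) at most 2t − (t−1) of the 11 are across; that first reaches 11 at t = 10, so at least 19 crossings are needed.
The plan below uses exactly 19 crossings, so it is optimal:
1. 2 bandits → cell block B.  (cell block A: 6M 3B; cell block B: 0M 2B)
2. 1 bandit ← cell block A.  (cell block A: 6M 4B; cell block B: 0M 1B)
3. 2 bandits → cell block B.  (cell block A: 6M 2B; cell block B: 0M 3B)
4. 1 bandit ← cell block A.  (cell block A: 6M 3B; cell block B: 0M 2B)
5. 2 merchants → cell block B.  (cell block A: 4M 3B; cell block B: 2M 2B)
6. 1 bandit ← cell block A.  (cell block A: 4M 4B; cell block B: 2M 1B)
7. 1 merchant and 1 bandit → cell block B.  (cell block A: 3M 3B; cell block B: 3M 2B)
8. 1 merchant ← cell block A.  (cell block A: 4M 3B; cell block B: 2M 2B)
9. 1 merchant and 1 bandit → cell block B.  (cell block A: 3M 2B; cell block B: 3M 3B)
10. 1 bandit ← cell block A.  (cell block A: 3M 3B; cell block B: 3M 2B)
11. 1 merchant and 1 bandit → cell block B.  (cell block A: 2M 2B; cell block B: 4M 3B)
12. 1 merchant ← cell block A.  (cell block A: 3M 2B; cell block B: 3M 3B)
13. 1 merchant and 1 bandit → cell block B.  (cell block A: 2M 1B; cell block B: 4M 4B)
14. 1 bandit ← cell block A.  (cell block A: 2M 2B; cell block B: 4M 3B)
15. 1 merchant and 1 bandit → cell block B.  (cell block A: 1M 1B; cell block B: 5M 4B)
16. 1 merchant ← cell block A.  (cell block A: 2M 1B; cell block B: 4M 4B)
17. 1 merchant and 1 bandit → cell block B.  (cell block A: 1M 0B; cell block B: 5M 5B)
18. 1 bandit ← cell block A.  (cell block A: 1M 1B; cell block B: 5M 4B)
19. 1 merchant and 1 bandit → cell block B.  (cell block A: 0M 0B; cell block B: 6M 5B)

19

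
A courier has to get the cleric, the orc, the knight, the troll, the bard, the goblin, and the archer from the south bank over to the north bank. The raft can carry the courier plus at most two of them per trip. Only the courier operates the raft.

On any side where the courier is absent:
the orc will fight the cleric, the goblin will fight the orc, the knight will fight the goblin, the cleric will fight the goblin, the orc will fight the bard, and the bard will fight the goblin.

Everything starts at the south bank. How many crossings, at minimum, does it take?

11

Counting alone: the courier can take at most 2 across per trip to the north bank, so moving all 7 needs at least 4 loaded trips out, with a return between consecutive ones — at least 7 crossings.
The safety rule pushes this higher. Following every safe sequence of crossings, the most of the 7 that can be at the north bank as the raft arrives there on crossings 7, 9 is 5, 6 respectively — never all 7.
So no plan with fewer than 11 crossings exists, and this one achieves 11:
1. Courier goes to the north bank with the goblin and the orc.  [the south bank: the archer, the bard, the cleric, the knight, the troll | the north bank: the goblin, the orc]
2. Courier goes back to the south bank with the orc.  [the south bank: the archer, the bard, the cleric, the knight, the orc, the troll | the north bank: the goblin]
3. Courier goes to the north bank with the bard and the cleric.  [the south bank: the archer, the knight, the orc, the troll | the north bank: the bard, the cleric, the goblin]
4. Courier goes back to the south bank with the goblin.  [the south bank: the archer, the goblin, the knight, the orc, the troll | the north bank: the bard, the cleric]
5. Courier goes to the north bank with the knight and the orc.  [the south bank: the archer, the goblin, the troll | the north bank: the bard, the cleric, the knight, the orc]
6. Courier goes back to the south bank with the orc.  [the south bank: the archer, the goblin, the orc, the troll | the north bank: the bard, the cleric, the knight]
7. Courier goes to the north bank with the orc and the troll.  [the south bank: the archer, the goblin | the north bank: the bard, the cleric, the knight, the orc, the troll]
8. Courier goes back to the south bank with the orc.  [the south bank: the archer, the goblin, the orc | the north bank: the bard, the cleric, the knight, the troll]
9. Courier goes to the north bank with the archer and the orc.  [the south bank: the goblin | the north bank: the archer, the bard, the cleric, the knight, the orc, the troll]
10. Courier goes back to the south bank with the orc.  [the south bank: the goblin, the orc | the north bank: the archer, the bard, the cleric, the knight, the troll]
11. Courier goes to the north bank with the goblin and the orc.  [the south bank: — | the north bank: the archer, the bard, the cleric, the goblin, the knight, the orc, the troll]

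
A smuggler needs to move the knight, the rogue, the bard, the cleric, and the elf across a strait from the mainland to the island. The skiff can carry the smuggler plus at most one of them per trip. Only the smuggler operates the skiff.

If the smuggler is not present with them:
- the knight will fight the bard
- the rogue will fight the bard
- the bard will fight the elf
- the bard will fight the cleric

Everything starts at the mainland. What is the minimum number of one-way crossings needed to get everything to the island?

impossible

Following every safe sequence of crossings from the start, the most of the 5 that can be at the island as the skiff arrives there on crossings 1, 3 is 1, 2 respectively; the best ever achieved is 2 of 5.
From crossing 5 on, no configuration arises that was not already reachable earlier: only 11 distinct safe configurations (who is on which side, and where the skiff is) can ever be reached, none of them has everyone across, and every continuation just revisits them. So no valid plan exists.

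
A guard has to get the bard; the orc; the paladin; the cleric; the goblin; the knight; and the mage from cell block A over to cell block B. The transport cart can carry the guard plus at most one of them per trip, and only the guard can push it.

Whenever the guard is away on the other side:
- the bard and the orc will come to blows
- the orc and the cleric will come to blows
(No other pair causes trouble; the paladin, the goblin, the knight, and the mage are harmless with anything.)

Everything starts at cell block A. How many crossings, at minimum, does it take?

15

Counting alone: the guard can take at most 1 across per trip to cell block B, so moving all 7 needs at least 7 loaded trips out, with a return between consecutive ones — at least 13 crossings.
The safety rule pushes this higher. Following every safe sequence of crossings, the most of the 7 that can be at cell block B as the transport cart arrives there on crossing 13 is 6 — never all 7.
So no plan with fewer than 15 crossings exists, and this one achieves 15:
1. Guard goes to cell block B with the orc.  [cell block A: the bard, the cleric, the goblin, the knight, the mage, the paladin | cell block B: the orc]
2. Guard goes back to cell block A alone.  [cell block A: the bard, the cleric, the goblin, the knight, the mage, the paladin | cell block B: the orc]
3. Guard goes to cell block B with the bard.  [cell block A: the cleric, the goblin, the knight, the mage, the paladin | cell block B: the bard, the orc]
4. Guard goes back to cell block A with the orc.  [cell block A: the cleric, the goblin, the knight, the mage, the orc, the paladin | cell block B: the bard]
5. Guard goes to cell block B with the cleric.  [cell block A: the goblin, the knight, the mage, the orc, the paladin | cell block B: the bard, the cleric]
6. Guard goes back to cell block A alone.  [cell block A: the goblin, the knight, the mage, the orc, the paladin | cell block B: the bard, the cleric]
7. Guard goes to cell block B with the paladin.  [cell block A: the goblin, the knight, the mage, the orc | cell block B: the bard, the cleric, the paladin]
8. Guard goes back to cell block A alone.  [cell block A: the goblin, the knight, the mage, the orc | cell block B: the bard, the cleric, the paladin]
9. Guard goes to cell block B with the goblin.  [cell block A: the knight, the mage, the orc | cell block B: the bard, the cleric, the goblin, the paladin]
10. Guard goes back to cell block A alone.  [cell block A: the knight, the mage, the orc | cell block B: the bard, the cleric, the goblin, the paladin]
11. Guard goes to cell block B with the knight.  [cell block A: the mage, the orc | cell block B: the bard, the cleric, the goblin, the knight, the paladin]
12. Guard goes back to cell block A alone.  [cell block A: the mage, the orc | cell block B: the bard, the cleric, the goblin, the knight, the paladin]
13. Guard goes to cell block B with the mage.  [cell block A: the orc | cell block B: the bard, the cleric, the goblin, the knight, the mage, the paladin]
14. Guard goes back to cell block A alone.  [cell block A: the orc | cell block B: the bard, the cleric, the goblin, the knight, the mage, the paladin]
15. Guard goes to cell block B with the orc.  [cell block A: — | cell block B: the bard, the cleric, the goblin, the knight, the mage, the orc, the paladin]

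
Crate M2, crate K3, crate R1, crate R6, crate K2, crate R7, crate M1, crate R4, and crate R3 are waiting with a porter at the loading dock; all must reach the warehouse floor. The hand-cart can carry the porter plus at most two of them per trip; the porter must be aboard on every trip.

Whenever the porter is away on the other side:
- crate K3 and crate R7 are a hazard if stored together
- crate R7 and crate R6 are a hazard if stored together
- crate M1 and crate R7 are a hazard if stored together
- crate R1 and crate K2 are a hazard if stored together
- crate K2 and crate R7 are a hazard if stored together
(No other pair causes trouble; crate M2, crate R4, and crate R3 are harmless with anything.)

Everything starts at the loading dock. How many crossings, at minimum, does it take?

Counting alone: the porter can take at most 2 across per trip to the warehouse floor, so moving all 9 needs at least 5 loaded trips out, with a return between consecutive ones — at least 9 crossings.
The safety rule pushes this higher. Following every safe sequence of crossings, the most of the 9 that can be at the warehouse floor as the hand-cart arrives there on crossing 9 is 8 — never all 9.
So no plan with fewer than 11 crossings exists, and this one achieves 11:
1. Porter goes to the warehouse floor with crate R1 and crate R7.  [the loading dock: crate K2, crate K3, crate M1, crate M2, crate R3, crate R4, crate R6 | the warehouse floor: crate R1, crate R7]
2. Porter goes back to the loading dock alone.  [the loading dock: crate K2, crate K3, crate M1, crate M2, crate R3, crate R4, crate R6 | the warehouse floor: crate R1, crate R7]
3. Porter goes to the warehouse floor with crate M2.  [the loading dock: crate K2, crate K3, crate M1, crate R3, crate R4, crate R6 | the warehouse floor: crate M2, crate R1, crate R7]
4. Porter goes back to the loading dock alone.  [the loading dock: crate K2, crate K3, crate M1, crate R3, crate R4, crate R6 | the warehouse floor: crate M2, crate R1, crate R7]
5. Porter goes to the warehouse floor with crate K3 and crate R6.  [the loading dock: crate K2, crate M1, crate R3, crate R4 | the warehouse floor: crate K3, crate M2, crate R1, crate R6, crate R7]
6. Porter goes back to the loading dock with crate R7.  [the loading dock: crate K2, crate M1, crate R3, crate R4, crate R7 | the warehouse floor: crate K3, crate M2, crate R1, crate R6]
7. Porter goes to the warehouse floor with crate K2 and crate M1.  [the loading dock: crate R3, crate R4, crate R7 | the warehouse floor: crate K2, crate K3, crate M1, crate M2, crate R1, crate R6]
8. Porter goes back to the loading dock with crate R1.  [the loading dock: crate R1, crate R3, crate R4, crate R7 | the warehouse floor: crate K2, crate K3, crate M1, crate M2, crate R6]
9. Porter goes to the warehouse floor with crate R3 and crate R4.  [the loading dock: crate R1, crate R7 | the warehouse floor: crate K2, crate K3, crate M1, crate M2, crate R3, crate R4, crate R6]
10. Porter goes back to the loading dock alone.  [the loading dock: crate R1, crate R7 | the warehouse floor: crate K2, crate K3, crate M1, crate M2, crate R3, crate R4, crate R6]
11. Porter goes to the warehouse floor with crate R1 and crate R7.  [the loading dock: — | the warehouse floor: crate K2, crate K3, crate M1, crate M2, crate R1, crate R3, crate R4, crate R6, crate R7]

11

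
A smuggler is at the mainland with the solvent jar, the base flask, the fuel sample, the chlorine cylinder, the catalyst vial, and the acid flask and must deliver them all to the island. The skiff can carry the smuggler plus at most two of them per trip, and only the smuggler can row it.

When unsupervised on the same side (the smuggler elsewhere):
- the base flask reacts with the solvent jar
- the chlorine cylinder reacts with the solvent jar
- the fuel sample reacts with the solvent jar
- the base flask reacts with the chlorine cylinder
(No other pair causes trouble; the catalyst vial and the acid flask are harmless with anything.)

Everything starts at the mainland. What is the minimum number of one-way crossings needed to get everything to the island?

9

Counting alone: the smuggler can take at most 2 across per trip to the island, so moving all 6 needs at least 3 loaded trips out, with a return between consecutive ones — at least 5 crossings.
The safety rule pushes this higher. Following every safe sequence of crossings, the most of the 6 that can be at the island as the skiff arrives there on crossings 5, 7 is 4, 5 respectively — never all 6.
So no plan with fewer than 9 crossings exists, and this one achieves 9:
1. Smuggler goes to the island with the base flask and the solvent jar.  [the mainland: the acid flask, the catalyst vial, the chlorine cylinder, the fuel sample | the island: the base flask, the solvent jar]
2. Smuggler goes back to the mainland with the solvent jar.  [the mainland: the acid flask, the catalyst vial, the chlorine cylinder, the fuel sample, the solvent jar | the island: the base flask]
3. Smuggler goes to the island with the fuel sample and the solvent jar.  [the mainland: the acid flask, the catalyst vial, the chlorine cylinder | the island: the base flask, the fuel sample, the solvent jar]
4. Smuggler goes back to the mainland with the solvent jar.  [the mainland: the acid flask, the catalyst vial, the chlorine cylinder, the solvent jar | the island: the base flask, the fuel sample]
5. Smuggler goes to the island with the catalyst vial and the solvent jar.  [the mainland: the acid flask, the chlorine cylinder | the island: the base flask, the catalyst vial, the fuel sample, the solvent jar]
6. Smuggler goes back to the mainland with the solvent jar.  [the mainland: the acid flask, the chlorine cylinder, the solvent jar | the island: the base flask, the catalyst vial, the fuel sample]
7. Smuggler goes to the island with the acid flask and the solvent jar.  [the mainland: the chlorine cylinder | the island: the acid flask, the base flask, the catalyst vial, the fuel sample, the solvent jar]
8. Smuggler goes back to the mainland with the solvent jar.  [the mainland: the chlorine cylinder, the solvent jar | the island: the acid flask, the base flask, the catalyst vial, the fuel sample]
9. Smuggler goes to the island with the chlorine cylinder and the solvent jar.  [the mainland: — | the island: the acid flask, the base flask, the catalyst vial, the chlorine cylinder, the fuel sample, the solvent jar]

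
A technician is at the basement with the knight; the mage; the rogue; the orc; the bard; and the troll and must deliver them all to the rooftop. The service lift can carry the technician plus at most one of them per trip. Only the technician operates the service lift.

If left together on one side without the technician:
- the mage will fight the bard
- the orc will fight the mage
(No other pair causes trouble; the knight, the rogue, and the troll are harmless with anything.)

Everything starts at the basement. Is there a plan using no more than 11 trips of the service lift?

Counting alone: the technician can take at most 1 across per trip to the rooftop, so moving all 6 needs at least 6 loaded trips out, with a return between consecutive ones — at least 11 crossings.
The safety rule pushes this higher. Following every safe sequence of crossings, the most of the 6 that can be at the rooftop as the service lift arrives there on crossing 11 is 5 — never all 6.
So the move cannot be finished within 11 crossings. (The shortest complete plan takes 13:)
1. Technician goes to the rooftop with the mage.  [the basement: the bard, the knight, the orc, the rogue, the troll | the rooftop: the mage]
2. Technician goes back to the basement alone.  [the basement: the bard, the knight, the orc, the rogue, the troll | the rooftop: the mage]
3. Technician goes to the rooftop with the knight.  [the basement: the bard, the orc, the rogue, the troll | the rooftop: the knight, the mage]
4. Technician goes back to the basement alone.  [the basement: the bard, the orc, the rogue, the troll | the rooftop: the knight, the mage]
5. Technician goes to the rooftop with the rogue.  [the basement: the bard, the orc, the troll | the rooftop: the knight, the mage, the rogue]
6. Technician goes back to the basement alone.  [the basement: the bard, the orc, the troll | the rooftop: the knight, the mage, the rogue]
7. Technician goes to the rooftop with the orc.  [the basement: the bard, the troll | the rooftop: the knight, the mage, the orc, the rogue]
8. Technician goes back to the basement with the mage.  [the basement: the bard, the mage, the troll | the rooftop: the knight, the orc, the rogue]
9. Technician goes to the rooftop with the bard.  [the basement: the mage, the troll | the rooftop: the bard, the knight, the orc, the rogue]
10. Technician goes back to the basement alone.  [the basement: the mage, the troll | the rooftop: the bard, the knight, the orc, the rogue]
11. Technician goes to the rooftop with the troll.  [the basement: the mage | the rooftop: the bard, the knight, the orc, the rogue, the troll]
12. Technician goes back to the basement alone.  [the basement: the mage | the rooftop: the bard, the knight, the orc, the rogue, the troll]
13. Technician goes to the rooftop with the mage.  [the basement: — | the rooftop: the bard, the knight, the mage, the orc, the rogue, the troll]

No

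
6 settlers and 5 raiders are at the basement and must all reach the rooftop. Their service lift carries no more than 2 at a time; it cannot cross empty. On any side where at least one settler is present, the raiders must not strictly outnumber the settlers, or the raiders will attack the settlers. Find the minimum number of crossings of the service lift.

Counting alone: each trip to the rooftop takes at most 2 across and each return brings at least 1 back, so after t trips out (and t−1 returns) at most 2t − (t−1) of the 11 are across; that first reaches 11 at t = 10, so at least 19 crossings are needed.
The plan below uses exactly 19 crossings, so it is optimal:
1. 2 raiders → the rooftop.  (the basement: 6S 3R; the rooftop: 0S 2R)
2. 1 raider ← the basement.  (the basement: 6S 4R; the rooftop: 0S 1R)
3. 2 raiders → the rooftop.  (the basement: 6S 2R; the rooftop: 0S 3R)
4. 1 raider ← the basement.  (the basement: 6S 3R; the rooftop: 0S 2R)
5. 2 settlers → the rooftop.  (the basement: 4S 3R; the rooftop: 2S 2R)
6. 1 raider ← the basement.  (the basement: 4S 4R; the rooftop: 2S 1R)
7. 1 settler and 1 raider → the rooftop.  (the basement: 3S 3R; the rooftop: 3S 2R)
8. 1 settler ← the basement.  (the basement: 4S 3R; the rooftop: 2S 2R)
9. 1 settler and 1 raider → the rooftop.  (the basement: 3S 2R; the rooftop: 3S 3R)
10. 1 raider ← the basement.  (the basement: 3S 3R; the rooftop: 3S 2R)
11. 1 settler and 1 raider → the rooftop.  (the basement: 2S 2R; the rooftop: 4S 3R)
12. 1 settler ← the basement.  (the basement: 3S 2R; the rooftop: 3S 3R)
13. 1 settler and 1 raider → the rooftop.  (the basement: 2S 1R; the rooftop: 4S 4R)
14. 1 raider ← the basement.  (the basement: 2S 2R; the rooftop: 4S 3R)
15. 1 settler and 1 raider → the rooftop.  (the basement: 1S 1R; the rooftop: 5S 4R)
16. 1 settler ← the basement.  (the basement: 2S 1R; the rooftop: 4S 4R)
17. 1 settler and 1 raider → the rooftop.  (the basement: 1S 0R; the rooftop: 5S 5R)
18. 1 raider ← the basement.  (the basement: 1S 1R; the rooftop: 5S 4R)
19. 1 settler and 1 raider → the rooftop.  (the basement: 0S 0R; the rooftop: 6S 5R)

19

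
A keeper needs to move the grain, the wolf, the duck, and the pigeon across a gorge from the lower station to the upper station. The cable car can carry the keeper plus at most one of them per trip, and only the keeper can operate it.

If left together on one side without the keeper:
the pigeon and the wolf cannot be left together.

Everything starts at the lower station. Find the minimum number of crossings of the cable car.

7

Counting alone: the keeper can take at most 1 across per trip to the upper station, so moving all 4 needs at least 4 loaded trips out, with a return between consecutive ones — at least 7 crossings.
The plan below uses exactly 7 crossings, so it is optimal:
1. Keeper goes to the upper station with the wolf.
2. Keeper goes back to the lower station alone.
3. Keeper goes to the upper station with the grain.
4. Keeper goes back to the lower station alone.
5. Keeper goes to the upper station with the duck.
6. Keeper goes back to the lower station alone.
7. Keeper goes to the upper station with the pigeon.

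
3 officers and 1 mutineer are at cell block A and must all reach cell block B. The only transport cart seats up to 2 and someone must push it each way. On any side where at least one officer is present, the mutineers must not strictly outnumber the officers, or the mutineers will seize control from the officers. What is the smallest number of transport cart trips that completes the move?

Counting alone: each trip to cell block B takes at most 2 across and each return brings at least 1 back, so after t trips out (and t−1 returns) at most 2t − (t−1) of the 4 are across; that first reaches 4 at t = 3, so at least 5 crossings are needed.
The plan below uses exactly 5 crossings, so it is optimal:
1. 1 officer and 1 mutineer → cell block B.  (cell block A: 2O 0M; cell block B: 1O 1M)
2. 1 mutineer ← cell block A.  (cell block A: 2O 1M; cell block B: 1O 0M)
3. 1 officer and 1 mutineer → cell block B.  (cell block A: 1O 0M; cell block B: 2O 1M)
4. 1 mutineer ← cell block A.  (cell block A: 1O 1M; cell block B: 2O 0M)
5. 1 officer and 1 mutineer → cell block B.  (cell block A: 0O 0M; cell block B: 3O 1M)

5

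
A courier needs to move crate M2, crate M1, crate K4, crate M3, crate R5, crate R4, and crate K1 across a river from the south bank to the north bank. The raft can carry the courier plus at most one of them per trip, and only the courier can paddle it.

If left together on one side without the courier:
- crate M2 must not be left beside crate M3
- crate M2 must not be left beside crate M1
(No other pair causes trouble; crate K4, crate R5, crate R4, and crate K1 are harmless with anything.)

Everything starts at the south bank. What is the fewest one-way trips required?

15

Counting alone: the courier can take at most 1 across per trip to the north bank, so moving all 7 needs at least 7 loaded trips out, with a return between consecutive ones — at least 13 crossings.
The safety rule pushes this higher. Following every safe sequence of crossings, the most of the 7 that can be at the north bank as the raft arrives there on crossing 13 is 6 — never all 7.
So no plan with fewer than 15 crossings exists, and this one achieves 15:
1. Courier goes to the north bank with crate M2.  [the south bank: crate K1, crate K4, crate M1, crate M3, crate R4, crate R5 | the north bank: crate M2]
2. Courier goes back to the south bank alone.  [the south bank: crate K1, crate K4, crate M1, crate M3, crate R4, crate R5 | the north bank: crate M2]
3. Courier goes to the north bank with crate M1.  [the south bank: crate K1, crate K4, crate M3, crate R4, crate R5 | the north bank: crate M1, crate M2]
4. Courier goes back to the south bank with crate M2.  [the south bank: crate K1, crate K4, crate M2, crate M3, crate R4, crate R5 | the north bank: crate M1]
5. Courier goes to the north bank with crate M3.  [the south bank: crate K1, crate K4, crate M2, crate R4, crate R5 | the north bank: crate M1, crate M3]
6. Courier goes back to the south bank alone.  [the south bank: crate K1, crate K4, crate M2, crate R4, crate R5 | the north bank: crate M1, crate M3]
7. Courier goes to the north bank with crate K4.  [the south bank: crate K1, crate M2, crate R4, crate R5 | the north bank: crate K4, crate M1, crate M3]
8. Courier goes back to the south bank alone.  [the south bank: crate K1, crate M2, crate R4, crate R5 | the north bank: crate K4, crate M1, crate M3]
9. Courier goes to the north bank with crate R5.  [the south bank: crate K1, crate M2, crate R4 | the north bank: crate K4, crate M1, crate M3, crate R5]
10. Courier goes back to the south bank alone.  [the south bank: crate K1, crate M2, crate R4 | the north bank: crate K4, crate M1, crate M3, crate R5]
11. Courier goes to the north bank with crate R4.  [the south bank: crate K1, crate M2 | the north bank: crate K4, crate M1, crate M3, crate R4, crate R5]
12. Courier goes back to the south bank alone.  [the south bank: crate K1, crate M2 | the north bank: crate K4, crate M1, crate M3, crate R4, crate R5]
13. Courier goes to the north bank with crate K1.  [the south bank: crate M2 | the north bank: crate K1, crate K4, crate M1, crate M3, crate R4, crate R5]
14. Courier goes back to the south bank alone.  [the south bank: crate M2 | the north bank: crate K1, crate K4, crate M1, crate M3, crate R4, crate R5]
15. Courier goes to the north bank with crate M2.  [the south bank: — | the north bank: crate K1, crate K4, crate M1, crate M2, crate M3, crate R4, crate R5]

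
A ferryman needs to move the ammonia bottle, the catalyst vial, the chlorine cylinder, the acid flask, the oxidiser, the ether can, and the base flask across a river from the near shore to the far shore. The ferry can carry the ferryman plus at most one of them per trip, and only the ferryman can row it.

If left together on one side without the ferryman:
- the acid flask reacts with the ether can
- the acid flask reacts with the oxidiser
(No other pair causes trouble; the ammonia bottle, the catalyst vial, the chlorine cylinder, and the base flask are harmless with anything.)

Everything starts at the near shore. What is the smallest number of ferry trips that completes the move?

15

Counting alone: the ferryman can take at most 1 across per trip to the far shore, so moving all 7 needs at least 7 loaded trips out, with a return between consecutive ones — at least 13 crossings.
The safety rule pushes this higher. Following every safe sequence of crossings, the most of the 7 that can be at the far shore as the ferry arrives there on crossing 13 is 6 — never all 7.
So no plan with fewer than 15 crossings exists, and this one achieves 15:
1. Ferryman goes to the far shore with the acid flask.
2. Ferryman goes back to the near shore alone.
3. Ferryman goes to the far shore with the ammonia bottle.
4. Ferryman goes back to the near shore alone.
5. Ferryman goes to the far shore with the catalyst vial.
6. Ferryman goes back to the near shore alone.
7. Ferryman goes to the far shore with the chlorine cylinder.
8. Ferryman goes back to the near shore alone.
9. Ferryman goes to the far shore with the oxidiser.
10. Ferryman goes back to the near shore with the acid flask.
11. Ferryman goes to the far shore with the ether can.
12. Ferryman goes back to the near shore alone.
13. Ferryman goes to the far shore with the base flask.
14. Ferryman goes back to the near shore alone.
15. Ferryman goes to the far shore with the acid flask.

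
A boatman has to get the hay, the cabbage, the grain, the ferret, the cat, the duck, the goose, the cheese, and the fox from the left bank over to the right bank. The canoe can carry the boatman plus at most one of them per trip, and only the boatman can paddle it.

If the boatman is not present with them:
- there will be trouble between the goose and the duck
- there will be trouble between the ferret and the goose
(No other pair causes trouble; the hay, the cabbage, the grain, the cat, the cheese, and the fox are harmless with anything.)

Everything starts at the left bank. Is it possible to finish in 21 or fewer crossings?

Yes — this plan uses 19 crossings (≤ 21):
1. Boatman goes to the right bank with the goose.
2. Boatman goes back to the left bank alone.
3. Boatman goes to the right bank with the hay.
4. Boatman goes back to the left bank alone.
5. Boatman goes to the right bank with the cabbage.
6. Boatman goes back to the left bank alone.
7. Boatman goes to the right bank with the grain.
8. Boatman goes back to the left bank alone.
9. Boatman goes to the right bank with the ferret.
10. Boatman goes back to the left bank with the goose.
11. Boatman goes to the right bank with the duck.
12. Boatman goes back to the left bank alone.
13. Boatman goes to the right bank with the cat.
14. Boatman goes back to the left bank alone.
15. Boatman goes to the right bank with the cheese.
16. Boatman goes back to the left bank alone.
17. Boatman goes to the right bank with the fox.
18. Boatman goes back to the left bank alone.
19. Boatman goes to the right bank with the goose.

Yes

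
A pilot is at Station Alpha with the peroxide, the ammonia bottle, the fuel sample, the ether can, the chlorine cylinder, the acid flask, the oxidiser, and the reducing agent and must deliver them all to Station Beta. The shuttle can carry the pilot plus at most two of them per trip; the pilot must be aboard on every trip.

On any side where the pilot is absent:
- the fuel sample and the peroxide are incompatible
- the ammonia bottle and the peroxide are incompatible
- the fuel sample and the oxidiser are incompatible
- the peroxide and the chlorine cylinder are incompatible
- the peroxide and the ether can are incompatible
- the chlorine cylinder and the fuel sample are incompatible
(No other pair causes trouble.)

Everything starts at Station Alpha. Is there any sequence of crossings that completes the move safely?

Yes

1. Pilot goes to Station Beta with the fuel sample and the peroxide.  [Station Alpha: the acid flask, the ammonia bottle, the chlorine cylinder, the ether can, the oxidiser, the reducing agent | Station Beta: the fuel sample, the peroxide]
2. Pilot goes back to Station Alpha with the peroxide.  [Station Alpha: the acid flask, the ammonia bottle, the chlorine cylinder, the ether can, the oxidiser, the peroxide, the reducing agent | Station Beta: the fuel sample]
3. Pilot goes to Station Beta with the ammonia bottle and the peroxide.  [Station Alpha: the acid flask, the chlorine cylinder, the ether can, the oxidiser, the reducing agent | Station Beta: the ammonia bottle, the fuel sample, the peroxide]
4. Pilot goes back to Station Alpha with the peroxide.  [Station Alpha: the acid flask, the chlorine cylinder, the ether can, the oxidiser, the peroxide, the reducing agent | Station Beta: the ammonia bottle, the fuel sample]
5. Pilot goes to Station Beta with the ether can and the peroxide.  [Station Alpha: the acid flask, the chlorine cylinder, the oxidiser, the reducing agent | Station Beta: the ammonia bottle, the ether can, the fuel sample, the peroxide]
6. Pilot goes back to Station Alpha with the peroxide.  [Station Alpha: the acid flask, the chlorine cylinder, the oxidiser, the peroxide, the reducing agent | Station Beta: the ammonia bottle, the ether can, the fuel sample]
7. Pilot goes to Station Beta with the acid flask and the peroxide.  [Station Alpha: the chlorine cylinder, the oxidiser, the reducing agent | Station Beta: the acid flask, the ammonia bottle, the ether can, the fuel sample, the peroxide]
8. Pilot goes back to Station Alpha with the peroxide.  [Station Alpha: the chlorine cylinder, the oxidiser, the peroxide, the reducing agent | Station Beta: the acid flask, the ammonia bottle, the ether can, the fuel sample]
9. Pilot goes to Station Beta with the peroxide and the reducing agent.  [Station Alpha: the chlorine cylinder, the oxidiser | Station Beta: the acid flask, the ammonia bottle, the ether can, the fuel sample, the peroxide, the reducing agent]
10. Pilot goes back to Station Alpha with the peroxide.  [Station Alpha: the chlorine cylinder, the oxidiser, the peroxide | Station Beta: the acid flask, the ammonia bottle, the ether can, the fuel sample, the reducing agent]
11. Pilot goes to Station Beta with the chlorine cylinder and the oxidiser.  [Station Alpha: the peroxide | Station Beta: the acid flask, the ammonia bottle, the chlorine cylinder, the ether can, the fuel sample, the oxidiser, the reducing agent]
12. Pilot goes back to Station Alpha with the fuel sample.  [Station Alpha: the fuel sample, the peroxide | Station Beta: the acid flask, the ammonia bottle, the chlorine cylinder, the ether can, the oxidiser, the reducing agent]
13. Pilot goes to Station Beta with the fuel sample and the peroxide.  [Station Alpha: — | Station Beta: the acid flask, the ammonia bottle, the chlorine cylinder, the ether can, the fuel sample, the oxidiser, the peroxide, the reducing agent]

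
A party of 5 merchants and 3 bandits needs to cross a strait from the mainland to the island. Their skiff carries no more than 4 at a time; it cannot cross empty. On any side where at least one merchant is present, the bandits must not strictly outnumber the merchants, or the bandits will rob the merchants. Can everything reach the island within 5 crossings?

Yes — this plan uses 5 crossings (≤ 5):
1. 2 bandits → the island.  (the mainland: 5M 1B; the island: 0M 2B)
2. 1 bandit ← the mainland.  (the mainland: 5M 2B; the island: 0M 1B)
3. 3 merchants and 1 bandit → the island.  (the mainland: 2M 1B; the island: 3M 2B)
4. 1 bandit ← the mainland.  (the mainland: 2M 2B; the island: 3M 1B)
5. 2 merchants and 2 bandits → the island.  (the mainland: 0M 0B; the island: 5M 3B)

Yes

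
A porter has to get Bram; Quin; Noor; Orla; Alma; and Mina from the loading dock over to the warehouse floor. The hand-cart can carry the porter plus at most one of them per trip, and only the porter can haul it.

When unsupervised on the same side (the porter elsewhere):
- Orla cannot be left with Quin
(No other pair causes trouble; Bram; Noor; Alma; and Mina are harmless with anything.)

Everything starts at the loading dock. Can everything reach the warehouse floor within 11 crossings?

Yes — this plan uses 11 crossings (≤ 11):
1. Porter goes to the warehouse floor with Quin.
2. Porter goes back to the loading dock alone.
3. Porter goes to the warehouse floor with Bram.
4. Porter goes back to the loading dock alone.
5. Porter goes to the warehouse floor with Noor.
6. Porter goes back to the loading dock alone.
7. Porter goes to the warehouse floor with Alma.
8. Porter goes back to the loading dock alone.
9. Porter goes to the warehouse floor with Mina.
10. Porter goes back to the loading dock alone.
11. Porter goes to the warehouse floor with Orla.

Yes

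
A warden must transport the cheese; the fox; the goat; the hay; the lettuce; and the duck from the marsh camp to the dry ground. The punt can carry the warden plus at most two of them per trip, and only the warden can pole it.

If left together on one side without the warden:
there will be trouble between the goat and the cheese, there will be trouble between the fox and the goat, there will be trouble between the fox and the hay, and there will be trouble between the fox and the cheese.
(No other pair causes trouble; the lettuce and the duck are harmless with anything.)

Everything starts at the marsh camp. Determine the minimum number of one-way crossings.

9

Counting alone: the warden can take at most 2 across per trip to the dry ground, so moving all 6 needs at least 3 loaded trips out, with a return between consecutive ones — at least 5 crossings.
The safety rule pushes this higher. Following every safe sequence of crossings, the most of the 6 that can be at the dry ground as the punt arrives there on crossings 5, 7 is 4, 5 respectively — never all 6.
So no plan with fewer than 9 crossings exists, and this one achieves 9:
1. Warden goes to the dry ground with the cheese and the fox.  [the marsh camp: the duck, the goat, the hay, the lettuce | the dry ground: the cheese, the fox]
2. Warden goes back to the marsh camp with the cheese.  [the marsh camp: the cheese, the duck, the goat, the hay, the lettuce | the dry ground: the fox]
3. Warden goes to the dry ground with the cheese and the hay.  [the marsh camp: the duck, the goat, the lettuce | the dry ground: the cheese, the fox, the hay]
4. Warden goes back to the marsh camp with the fox.  [the marsh camp: the duck, the fox, the goat, the lettuce | the dry ground: the cheese, the hay]
5. Warden goes to the dry ground with the fox and the lettuce.  [the marsh camp: the duck, the goat | the dry ground: the cheese, the fox, the hay, the lettuce]
6. Warden goes back to the marsh camp with the fox.  [the marsh camp: the duck, the fox, the goat | the dry ground: the cheese, the hay, the lettuce]
7. Warden goes to the dry ground with the duck and the fox.  [the marsh camp: the goat | the dry ground: the cheese, the duck, the fox, the hay, the lettuce]
8. Warden goes back to the marsh camp with the fox.  [the marsh camp: the fox, the goat | the dry ground: the cheese, the duck, the hay, the lettuce]
9. Warden goes to the dry ground with the fox and the goat.  [the marsh camp: — | the dry ground: the cheese, the duck, the fox, the goat, the hay, the lettuce]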